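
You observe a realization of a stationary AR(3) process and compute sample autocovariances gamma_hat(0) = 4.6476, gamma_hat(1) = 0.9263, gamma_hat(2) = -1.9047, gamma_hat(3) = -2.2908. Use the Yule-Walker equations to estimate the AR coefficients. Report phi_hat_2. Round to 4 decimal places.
\hat\phi_{2} = -0.3590

The Yule-Walker equations for an AR(p) process read, in matrix form,
  Gamma_p phi = r_p,   with   (Gamma_p)_{ij} = gamma(|i - j|),
                       (r_p)_i = gamma(i),   i,j = 1..p.
Substitute the sample gammas (Toeplitz matrix and right-hand side of size 3):
  Gamma_p = [[4.6476, 0.9263, -1.9047], [0.9263, 4.6476, 0.9263], [-1.9047, 0.9263, 4.6476]]
  r_p     = [0.9263, -1.9047, -2.2908]
Written out (R1..R3):
  (R1) 4.6476 phi_1 + 0.9263 phi_2 - 1.9047 phi_3 = 0.9263
  (R2) 0.9263 phi_1 + 4.6476 phi_2 + 0.9263 phi_3 = -1.9047
  (R3) -1.9047 phi_1 + 0.9263 phi_2 + 4.6476 phi_3 = -2.2908
Gaussian elimination:
  R2 <- R2 - (0.9263/4.6476) R1 = R2 - (0.199307) R1:  4.462982 phi_2 + 1.30592 phi_3 = -2.089318
  R3 <- R3 - (-1.9047/4.6476) R1 = R3 - (-0.409824) R1:  1.30592 phi_2 + 3.867007 phi_3 = -1.91118
  R3 <- R3 - (1.30592/4.462982) R2 = R3 - (0.292612) R2:  3.48488 phi_3 = -1.299821
Back-substitution:
  phi_hat_3 = -1.299821 / 3.48488 = -0.372989
  phi_hat_2 = (-2.089318 - (1.30592)(-0.372989)) / 4.462982 = -0.359003
  phi_hat_1 = (0.9263 - (0.9263)(-0.359003) - (-1.9047)(-0.372989)) / 4.6476 = 0.117999
So phi_hat = [0.1180, -0.3590, -0.3730].
Therefore phi_hat_2 = -0.3590.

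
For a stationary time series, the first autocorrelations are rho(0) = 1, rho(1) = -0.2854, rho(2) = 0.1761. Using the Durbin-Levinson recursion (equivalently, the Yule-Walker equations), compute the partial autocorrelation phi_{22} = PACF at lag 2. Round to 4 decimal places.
\phi_{22} = 0.1030

The PACF at lag k is phi_{kk}, the last component of the solution
to the Yule-Walker system G_k phi = r_k where
  (G_k)_{ij} = rho(|i - j|), (r_k)_i = rho(i), i,j = 1..k.
Equivalently, Durbin-Levinson gives phi_{kk} iteratively:
  phi_{11} = rho(1)
  phi_{kk} = [rho(k) - sum_{j=1..k-1} phi_{k-1,j} rho(k-j)]
            / [1 - sum_{j=1..k-1} phi_{k-1,j} rho(j)],
  phi_{k,j} = phi_{k-1,j} - phi_{kk} phi_{k-1,k-j},  j = 1..k-1.
Step k = 1:
  phi_11 = rho(1) = -0.2854.
Step k = 2:
  phi_22 = [rho(2) - phi_11 rho(1)] / [1 - phi_11 rho(1)] = [0.1761 - (-0.2854)(-0.2854)] / [1 - (-0.2854)(-0.2854)]
         = 0.09464684 / 0.91854684 = 0.103.
Therefore phi_{22} = 0.1030.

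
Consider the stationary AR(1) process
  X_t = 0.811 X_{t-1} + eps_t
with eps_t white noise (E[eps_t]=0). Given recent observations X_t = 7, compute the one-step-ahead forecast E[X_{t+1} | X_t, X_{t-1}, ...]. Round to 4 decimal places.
E[X_{t+1} \mid \mathcal F_t] = 5.6770

For an AR(p) model X_t = c + sum_i phi_i X_{t-i} + eps_t, the
one-step-ahead conditional mean is
  E[X_{t+1} | X_t, ...] = c + sum_i phi_i X_{t+1-i}.
Substitute known values:
  E[X_{t+1} | ...] = (0.811) * (7)
                   = 5.6770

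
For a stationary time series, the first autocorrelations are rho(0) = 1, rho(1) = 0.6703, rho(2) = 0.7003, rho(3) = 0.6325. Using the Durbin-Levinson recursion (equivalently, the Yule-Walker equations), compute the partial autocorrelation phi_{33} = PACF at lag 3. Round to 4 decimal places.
\phi_{33} = 0.1639

The PACF at lag k is phi_{kk}, the last component of the solution
to the Yule-Walker system G_k phi = r_k where
  (G_k)_{ij} = rho(|i - j|), (r_k)_i = rho(i), i,j = 1..k.
Equivalently, Durbin-Levinson gives phi_{kk} iteratively:
  phi_{11} = rho(1)
  phi_{kk} = [rho(k) - sum_{j=1..k-1} phi_{k-1,j} rho(k-j)]
            / [1 - sum_{j=1..k-1} phi_{k-1,j} rho(j)],
  phi_{k,j} = phi_{k-1,j} - phi_{kk} phi_{k-1,k-j},  j = 1..k-1.
Step k = 1:
  phi_11 = rho(1) = 0.6703.
Step k = 2:
  phi_22 = [rho(2) - phi_11 rho(1)] / [1 - phi_11 rho(1)] = [0.7003 - (0.6703)(0.6703)] / [1 - (0.6703)(0.6703)]
         = 0.25099791 / 0.55069791 = 0.455781.
  Update: phi_21 = phi_11 - phi_22 phi_11 = 0.6703 - (0.455781)(0.6703) = 0.36479.
Step k = 3:
  phi_33 = [rho(3) - phi_21 rho(2) - phi_22 rho(1)] / [1 - phi_21 rho(1) - phi_22 rho(2)]
    numerator   = 0.6325 - (0.36479)(0.7003) - (0.455781)(0.6703) = 0.07152746
    denominator = 1 - (0.36479)(0.6703) - (0.455781)(0.7003) = 0.43629771
  phi_33 = 0.07152746 / 0.43629771 = 0.1639.
Therefore phi_{33} = 0.1639.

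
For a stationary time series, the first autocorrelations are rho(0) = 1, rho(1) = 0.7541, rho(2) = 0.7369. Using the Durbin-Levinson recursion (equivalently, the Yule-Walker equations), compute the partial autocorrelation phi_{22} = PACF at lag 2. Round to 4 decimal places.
\phi_{22} = 0.3900

The PACF at lag k is phi_{kk}, the last component of the solution
to the Yule-Walker system G_k phi = r_k where
  (G_k)_{ij} = rho(|i - j|), (r_k)_i = rho(i), i,j = 1..k.
Equivalently, Durbin-Levinson gives phi_{kk} iteratively:
  phi_{11} = rho(1)
  phi_{kk} = [rho(k) - sum_{j=1..k-1} phi_{k-1,j} rho(k-j)]
            / [1 - sum_{j=1..k-1} phi_{k-1,j} rho(j)],
  phi_{k,j} = phi_{k-1,j} - phi_{kk} phi_{k-1,k-j},  j = 1..k-1.
Step k = 1:
  phi_11 = rho(1) = 0.7541.
Step k = 2:
  phi_22 = [rho(2) - phi_11 rho(1)] / [1 - phi_11 rho(1)] = [0.7369 - (0.7541)(0.7541)] / [1 - (0.7541)(0.7541)]
         = 0.16823319 / 0.43133319 = 0.39.
Therefore phi_{22} = 0.3900.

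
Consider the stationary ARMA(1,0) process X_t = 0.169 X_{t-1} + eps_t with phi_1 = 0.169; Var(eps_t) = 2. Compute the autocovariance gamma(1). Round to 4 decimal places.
\gamma(1) = 0.3479

Multiply the model equation by X_{t-k} and take expectations. With theta_0 = psi_0 = 1 and psi_j the MA(infinity) weights, this gives
  gamma(k) - sum_i phi_i gamma(k-i) = c_k,
  c_k = sigma^2 * sum_{j=k..q} theta_j psi_{j-k}   (c_k = 0 for k > q),
using gamma(-m) = gamma(m).
Pure AR (q = 0): c_0 = sigma^2 = 2, c_k = 0 for k >= 1.
Equations for k = 0 and k = 1 (AR order 1):
  gamma(0) = phi_1 gamma(1) + c_0
  gamma(1) = phi_1 gamma(0) + c_1
Substituting the second into the first: gamma(0) (1 - phi_1^2) = c_0 + phi_1 c_1, so
  gamma(0) = c_0 / (1 - phi_1^2) = 2 / (1 - (0.169)^2) = 2 / 0.971439 = 2.058801.
  gamma(1) = phi_1 gamma(0) = (0.169)(2.058801) = 0.347937.
Therefore gamma(1) = 0.3479 (to 4 decimal places).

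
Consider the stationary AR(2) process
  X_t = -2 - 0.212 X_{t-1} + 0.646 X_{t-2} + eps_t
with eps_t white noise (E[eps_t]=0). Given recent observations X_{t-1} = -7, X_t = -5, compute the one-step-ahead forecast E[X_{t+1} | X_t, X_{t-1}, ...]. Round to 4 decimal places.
E[X_{t+1} \mid \mathcal F_t] = -5.4620

For an AR(p) model X_t = c + sum_i phi_i X_{t-i} + eps_t, the
one-step-ahead conditional mean is
  E[X_{t+1} | X_t, ...] = c + sum_i phi_i X_{t+1-i}.
Substitute known values:
  E[X_{t+1} | ...] = -2 + (-0.212) * (-5) + (0.646) * (-7)
                   = -5.4620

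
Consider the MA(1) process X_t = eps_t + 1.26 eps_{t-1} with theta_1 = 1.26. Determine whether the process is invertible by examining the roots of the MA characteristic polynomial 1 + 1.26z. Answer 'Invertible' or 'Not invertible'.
\text{Not invertible}

The MA(q) characteristic polynomial is P(z) = 1 + 1.26z.
Invertibility requires all roots to lie outside the unit circle, i.e. |z| > 1 for every root.
This is linear in z: 1 + (1.26) z = 0  =>  z = -1/(1.26) = -0.793651,  |z| = 0.793651.
Moduli of all roots: 0.7937.
All moduli strictly greater than 1? No.
Verdict: Not invertible.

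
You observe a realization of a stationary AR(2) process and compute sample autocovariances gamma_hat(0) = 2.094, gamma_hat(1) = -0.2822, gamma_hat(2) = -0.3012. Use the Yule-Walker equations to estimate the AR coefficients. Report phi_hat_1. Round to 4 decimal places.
\hat\phi_{1} = -0.1570

The Yule-Walker equations for an AR(p) process read, in matrix form,
  Gamma_p phi = r_p,   with   (Gamma_p)_{ij} = gamma(|i - j|),
                       (r_p)_i = gamma(i),   i,j = 1..p.
Substitute the sample gammas (Toeplitz matrix and right-hand side of size 2):
  Gamma_p = [[2.094, -0.2822], [-0.2822, 2.094]]
  r_p     = [-0.2822, -0.3012]
Written out:
  2.094 phi_1 - 0.2822 phi_2 = -0.2822
  -0.2822 phi_1 + 2.094 phi_2 = -0.3012
Solve by Cramer's rule:
  det = gamma(0)^2 - gamma(1)^2 = (2.094)^2 - (-0.2822)^2 = 4.384836 - 0.07963684 = 4.30519916
  phi_hat_1 = [gamma(1) gamma(0) - gamma(1) gamma(2)] / det = [(-0.2822)(2.094) - (-0.2822)(-0.3012)] / 4.30519916 = -0.67592544 / 4.30519916 = -0.157
  phi_hat_2 = [gamma(0) gamma(2) - gamma(1)^2] / det = [(2.094)(-0.3012) - (-0.2822)^2] / 4.30519916 = -0.71034964 / 4.30519916 = -0.165
So phi_hat = [-0.1570, -0.1650].
Therefore phi_hat_1 = -0.1570.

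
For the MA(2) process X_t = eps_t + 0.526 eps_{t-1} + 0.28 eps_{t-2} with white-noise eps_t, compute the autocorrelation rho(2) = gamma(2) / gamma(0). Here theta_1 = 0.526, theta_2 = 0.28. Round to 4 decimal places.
\rho(2) = 0.2066

For an MA(q) process with theta_0 = 1, the autocovariance is
  gamma(k) = sigma^2 * sum_{i=0..q-k} theta_i * theta_{i+k},
and rho(k) = gamma(k) / gamma(0). Sigma^2 cancels.
  numerator   = (1)*(0.28) = 0.28.
  denominator = (1)^2 + (0.526)^2 + (0.28)^2 = 1.355076.
  rho(2) = 0.28 / 1.355076 = 0.2066.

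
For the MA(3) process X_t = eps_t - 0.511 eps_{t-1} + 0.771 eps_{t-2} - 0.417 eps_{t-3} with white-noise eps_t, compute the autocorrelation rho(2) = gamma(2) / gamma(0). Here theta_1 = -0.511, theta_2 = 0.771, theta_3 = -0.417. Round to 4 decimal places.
\rho(2) = 0.4849

For an MA(q) process with theta_0 = 1, the autocovariance is
  gamma(k) = sigma^2 * sum_{i=0..q-k} theta_i * theta_{i+k},
and rho(k) = gamma(k) / gamma(0). Sigma^2 cancels.
  numerator   = (1)*(0.771) + (-0.511)*(-0.417) = 0.984087.
  denominator = (1)^2 + (-0.511)^2 + (0.771)^2 + (-0.417)^2 = 2.029451.
  rho(2) = 0.984087 / 2.029451 = 0.4849.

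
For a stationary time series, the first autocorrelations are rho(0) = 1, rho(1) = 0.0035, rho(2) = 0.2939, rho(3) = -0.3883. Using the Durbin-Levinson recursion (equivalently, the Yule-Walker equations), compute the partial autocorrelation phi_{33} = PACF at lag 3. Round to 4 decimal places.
\phi_{33} = -0.4269

The PACF at lag k is phi_{kk}, the last component of the solution
to the Yule-Walker system G_k phi = r_k where
  (G_k)_{ij} = rho(|i - j|), (r_k)_i = rho(i), i,j = 1..k.
Equivalently, Durbin-Levinson gives phi_{kk} iteratively:
  phi_{11} = rho(1)
  phi_{kk} = [rho(k) - sum_{j=1..k-1} phi_{k-1,j} rho(k-j)]
            / [1 - sum_{j=1..k-1} phi_{k-1,j} rho(j)],
  phi_{k,j} = phi_{k-1,j} - phi_{kk} phi_{k-1,k-j},  j = 1..k-1.
Step k = 1:
  phi_11 = rho(1) = 0.0035.
Step k = 2:
  phi_22 = [rho(2) - phi_11 rho(1)] / [1 - phi_11 rho(1)] = [0.2939 - (0.0035)(0.0035)] / [1 - (0.0035)(0.0035)]
         = 0.29388775 / 0.99998775 = 0.293891.
  Update: phi_21 = phi_11 - phi_22 phi_11 = 0.0035 - (0.293891)(0.0035) = 0.002471.
Step k = 3:
  phi_33 = [rho(3) - phi_21 rho(2) - phi_22 rho(1)] / [1 - phi_21 rho(1) - phi_22 rho(2)]
    numerator   = -0.3883 - (0.002471)(0.2939) - (0.293891)(0.0035) = -0.39005496
    denominator = 1 - (0.002471)(0.0035) - (0.293891)(0.2939) = 0.91361668
  phi_33 = -0.39005496 / 0.91361668 = -0.4269.
Therefore phi_{33} = -0.4269.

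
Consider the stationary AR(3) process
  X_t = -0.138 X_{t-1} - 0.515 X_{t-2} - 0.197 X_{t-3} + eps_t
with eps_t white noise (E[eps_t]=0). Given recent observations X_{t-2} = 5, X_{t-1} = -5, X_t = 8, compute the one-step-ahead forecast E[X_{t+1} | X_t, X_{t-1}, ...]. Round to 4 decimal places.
E[X_{t+1} \mid \mathcal F_t] = 0.4860

For an AR(p) model X_t = c + sum_i phi_i X_{t-i} + eps_t, the
one-step-ahead conditional mean is
  E[X_{t+1} | X_t, ...] = c + sum_i phi_i X_{t+1-i}.
Substitute known values:
  E[X_{t+1} | ...] = (-0.138) * (8) + (-0.515) * (-5) + (-0.197) * (5)
                   = 0.4860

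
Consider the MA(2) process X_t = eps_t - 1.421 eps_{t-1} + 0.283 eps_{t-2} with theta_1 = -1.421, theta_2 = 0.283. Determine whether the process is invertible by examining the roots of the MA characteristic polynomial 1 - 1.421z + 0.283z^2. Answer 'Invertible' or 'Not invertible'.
\text{Not invertible}

The MA(q) characteristic polynomial is P(z) = 1 - 1.421z + 0.283z^2.
Invertibility requires all roots to lie outside the unit circle, i.e. |z| > 1 for every root.
Set 1 + (-1.421) z + (0.283) z^2 = 0, i.e. a z^2 + b z + c = 0 with a = 0.283, b = -1.421, c = 1.
Discriminant D = b^2 - 4ac = (-1.421)^2 - 4*(0.283)*1 = 2.019241 - (1.132) = 0.887241.
D >= 0, so the roots are real: z = (-b +/- sqrt(D)) / (2a) = (1.421 +/- 0.941935) / (0.566).
  z_1 = (1.421 + 0.941935) / (0.566) = 4.1748,   |z_1| = 4.1748.
  z_2 = (1.421 - 0.941935) / (0.566) = 0.8464,   |z_2| = 0.8464.
Moduli of all roots: 4.1748, 0.8464.
All moduli strictly greater than 1? No.
Verdict: Not invertible.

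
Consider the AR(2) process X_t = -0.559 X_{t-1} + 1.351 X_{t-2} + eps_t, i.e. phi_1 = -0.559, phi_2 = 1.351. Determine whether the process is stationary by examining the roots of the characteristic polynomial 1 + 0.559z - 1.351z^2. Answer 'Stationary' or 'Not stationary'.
\text{Not stationary}

The AR(p) characteristic polynomial is P(z) = 1 + 0.559z - 1.351z^2.
Stationarity requires all roots to lie outside the unit circle, i.e. |z| > 1 for every root.
Set 1 + (0.559) z + (-1.351) z^2 = 0, i.e. a z^2 + b z + c = 0 with a = -1.351, b = 0.559, c = 1.
Discriminant D = b^2 - 4ac = (0.559)^2 - 4*(-1.351)*1 = 0.312481 - (-5.404) = 5.716481.
D >= 0, so the roots are real: z = (-b +/- sqrt(D)) / (2a) = (-0.559 +/- 2.390916) / (-2.702).
  z_1 = (-0.559 + 2.390916) / (-2.702) = -0.678,   |z_1| = 0.678.
  z_2 = (-0.559 - 2.390916) / (-2.702) = 1.0918,   |z_2| = 1.0918.
Moduli of all roots: 0.6780, 1.0918.
All moduli strictly greater than 1? No.
Verdict: Not stationary.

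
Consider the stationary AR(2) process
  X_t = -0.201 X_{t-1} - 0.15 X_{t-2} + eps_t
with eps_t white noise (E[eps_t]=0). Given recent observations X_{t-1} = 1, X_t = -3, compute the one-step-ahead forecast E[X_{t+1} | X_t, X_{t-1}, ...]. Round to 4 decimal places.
E[X_{t+1} \mid \mathcal F_t] = 0.4530

For an AR(p) model X_t = c + sum_i phi_i X_{t-i} + eps_t, the
one-step-ahead conditional mean is
  E[X_{t+1} | X_t, ...] = c + sum_i phi_i X_{t+1-i}.
Substitute known values:
  E[X_{t+1} | ...] = (-0.201) * (-3) + (-0.15) * (1)
                   = 0.4530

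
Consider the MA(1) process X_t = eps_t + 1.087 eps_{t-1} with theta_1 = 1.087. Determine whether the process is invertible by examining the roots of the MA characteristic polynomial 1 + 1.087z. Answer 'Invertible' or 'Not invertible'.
\text{Not invertible}

The MA(q) characteristic polynomial is P(z) = 1 + 1.087z.
Invertibility requires all roots to lie outside the unit circle, i.e. |z| > 1 for every root.
This is linear in z: 1 + (1.087) z = 0  =>  z = -1/(1.087) = -0.919963,  |z| = 0.919963.
Moduli of all roots: 0.9200.
All moduli strictly greater than 1? No.
Verdict: Not invertible.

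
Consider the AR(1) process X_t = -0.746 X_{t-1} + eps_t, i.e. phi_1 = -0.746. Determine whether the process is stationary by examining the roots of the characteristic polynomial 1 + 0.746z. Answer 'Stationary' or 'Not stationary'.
\text{Stationary}

The AR(p) characteristic polynomial is P(z) = 1 + 0.746z.
Stationarity requires all roots to lie outside the unit circle, i.e. |z| > 1 for every root.
This is linear in z: 1 + (0.746) z = 0  =>  z = -1/(0.746) = -1.340483,  |z| = 1.340483.
Moduli of all roots: 1.3405.
All moduli strictly greater than 1? Yes.
Verdict: Stationary.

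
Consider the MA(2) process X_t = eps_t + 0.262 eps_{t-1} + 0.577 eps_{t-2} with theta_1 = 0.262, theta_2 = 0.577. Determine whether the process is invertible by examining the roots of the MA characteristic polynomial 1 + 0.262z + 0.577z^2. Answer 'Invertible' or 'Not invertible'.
\text{Invertible}

The MA(q) characteristic polynomial is P(z) = 1 + 0.262z + 0.577z^2.
Invertibility requires all roots to lie outside the unit circle, i.e. |z| > 1 for every root.
Set 1 + (0.262) z + (0.577) z^2 = 0, i.e. a z^2 + b z + c = 0 with a = 0.577, b = 0.262, c = 1.
Discriminant D = b^2 - 4ac = (0.262)^2 - 4*(0.577)*1 = 0.068644 - (2.308) = -2.239356.
D < 0, so the roots are the complex-conjugate pair z = (-b +/- i sqrt(-D)) / (2a) = -0.227 +/- 1.2967i.
For a conjugate pair |z|^2 = z * conj(z) = (product of roots) = c/a = 1/(0.577) = 1.733102, so |z| = sqrt(1.733102) = 1.3165 for both roots.
Moduli of all roots: 1.3165, 1.3165.
All moduli strictly greater than 1? Yes.
Verdict: Invertible.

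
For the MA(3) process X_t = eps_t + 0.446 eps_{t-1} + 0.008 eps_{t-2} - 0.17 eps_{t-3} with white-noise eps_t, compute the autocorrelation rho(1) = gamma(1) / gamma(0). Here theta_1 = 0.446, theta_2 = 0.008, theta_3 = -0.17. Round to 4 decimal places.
\rho(1) = 0.3650

For an MA(q) process with theta_0 = 1, the autocovariance is
  gamma(k) = sigma^2 * sum_{i=0..q-k} theta_i * theta_{i+k},
and rho(k) = gamma(k) / gamma(0). Sigma^2 cancels.
  numerator   = (1)*(0.446) + (0.446)*(0.008) + (0.008)*(-0.17) = 0.448208.
  denominator = (1)^2 + (0.446)^2 + (0.008)^2 + (-0.17)^2 = 1.22788.
  rho(1) = 0.448208 / 1.22788 = 0.3650.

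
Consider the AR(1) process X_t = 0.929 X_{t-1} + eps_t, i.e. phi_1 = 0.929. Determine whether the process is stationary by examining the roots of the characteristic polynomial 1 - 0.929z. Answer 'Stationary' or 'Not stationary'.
\text{Stationary}

The AR(p) characteristic polynomial is P(z) = 1 - 0.929z.
Stationarity requires all roots to lie outside the unit circle, i.e. |z| > 1 for every root.
This is linear in z: 1 + (-0.929) z = 0  =>  z = -1/(-0.929) = 1.076426,  |z| = 1.076426.
Moduli of all roots: 1.0764.
All moduli strictly greater than 1? Yes.
Verdict: Stationary.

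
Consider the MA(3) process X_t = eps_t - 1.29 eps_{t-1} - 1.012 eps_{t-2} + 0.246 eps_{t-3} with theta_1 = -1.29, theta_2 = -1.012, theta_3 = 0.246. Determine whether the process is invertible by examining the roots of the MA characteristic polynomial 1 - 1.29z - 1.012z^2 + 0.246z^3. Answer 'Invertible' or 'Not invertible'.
\text{Not invertible}

The MA(q) characteristic polynomial is P(z) = 1 - 1.29z - 1.012z^2 + 0.246z^3.
Invertibility requires all roots to lie outside the unit circle, i.e. |z| > 1 for every root.
Degree 3: look for a simple real root z0 first, then factor out (1 - z/z0) and solve the remaining quadratic.
Testing z0 = 5: P(5) = 1 + (-1.29)(5) + (-1.012)(5)^2 + (0.246)(5)^3
  = 1 + (-6.45) + (-25.3) + (30.75) = 0.  So z_0 = 5 is a root, |z_0| = 5.
Divide out the factor (1 - 0.2 z) = (1 - z/z0) (since 1/z0 = 0.2):
  P(z) = (1 - 0.2 z)(1 + (-1.09) z + (-1.23) z^2)
  [check: z-coef -1.09 - (0.2) = -1.29; z^2-coef -1.23 - (0.2)(-1.09) = -1.012; z^3-coef -(0.2)(-1.23) = 0.246.]
Remaining roots from the quadratic factor 1 + (-1.09) z + (-1.23) z^2:
  Set 1 + (-1.09) z + (-1.23) z^2 = 0, i.e. a z^2 + b z + c = 0 with a = -1.23, b = -1.09, c = 1.
  Discriminant D = b^2 - 4ac = (-1.09)^2 - 4*(-1.23)*1 = 1.1881 - (-4.92) = 6.1081.
  D >= 0, so the roots are real: z = (-b +/- sqrt(D)) / (2a) = (1.09 +/- 2.471457) / (-2.46).
    z_1 = (1.09 + 2.471457) / (-2.46) = -1.4477,   |z_1| = 1.4477.
    z_2 = (1.09 - 2.471457) / (-2.46) = 0.5616,   |z_2| = 0.5616.
Moduli of all roots: 5.0000, 1.4477, 0.5616.
All moduli strictly greater than 1? No.
Verdict: Not invertible.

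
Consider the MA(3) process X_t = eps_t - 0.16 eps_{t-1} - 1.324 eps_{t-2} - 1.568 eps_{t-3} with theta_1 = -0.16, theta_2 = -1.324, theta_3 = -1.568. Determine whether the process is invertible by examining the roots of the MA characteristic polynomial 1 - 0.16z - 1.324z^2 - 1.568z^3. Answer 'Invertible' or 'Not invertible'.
\text{Not invertible}

The MA(q) characteristic polynomial is P(z) = 1 - 0.16z - 1.324z^2 - 1.568z^3.
Invertibility requires all roots to lie outside the unit circle, i.e. |z| > 1 for every root.
Degree 3: look for a simple real root z0 first, then factor out (1 - z/z0) and solve the remaining quadratic.
Testing z0 = 0.625: P(0.625) = 1 + (-0.16)(0.625) + (-1.324)(0.625)^2 + (-1.568)(0.625)^3
  = 1 + (-0.1) + (-0.517188) + (-0.382812) = 0.  So z_0 = 0.625 is a root, |z_0| = 0.625.
Divide out the factor (1 - 1.6 z) = (1 - z/z0) (since 1/z0 = 1.6):
  P(z) = (1 - 1.6 z)(1 + (1.44) z + (0.98) z^2)
  [check: z-coef 1.44 - (1.6) = -0.16; z^2-coef 0.98 - (1.6)(1.44) = -1.324; z^3-coef -(1.6)(0.98) = -1.568.]
Remaining roots from the quadratic factor 1 + (1.44) z + (0.98) z^2:
  Set 1 + (1.44) z + (0.98) z^2 = 0, i.e. a z^2 + b z + c = 0 with a = 0.98, b = 1.44, c = 1.
  Discriminant D = b^2 - 4ac = (1.44)^2 - 4*(0.98)*1 = 2.0736 - (3.92) = -1.8464.
  D < 0, so the roots are the complex-conjugate pair z = (-b +/- i sqrt(-D)) / (2a) = -0.7347 +/- 0.6933i.
  For a conjugate pair |z|^2 = z * conj(z) = (product of roots) = c/a = 1/(0.98) = 1.020408, so |z| = sqrt(1.020408) = 1.0102 for both roots.
Moduli of all roots: 0.6250, 1.0102, 1.0102.
All moduli strictly greater than 1? No.
Verdict: Not invertible.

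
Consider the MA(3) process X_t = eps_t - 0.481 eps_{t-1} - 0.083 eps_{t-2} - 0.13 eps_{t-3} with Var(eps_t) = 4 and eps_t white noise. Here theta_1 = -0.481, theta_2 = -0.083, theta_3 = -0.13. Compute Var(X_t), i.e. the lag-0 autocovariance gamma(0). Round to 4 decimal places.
\gamma(0) = 5.0206

For an MA(q) process X_t = eps_t + sum_i theta_i eps_{t-i} with
Var(eps_t) = sigma^2, the variance is
  gamma(0) = sigma^2 * (1 + sum_i theta_i^2).
  sum_i theta_i^2 = (-0.481)^2 + (-0.083)^2 + (-0.13)^2 = 0.231361 + 0.006889 + 0.0169 = 0.25515.
  gamma(0) = 4 * (1 + 0.25515) = 4 * 1.25515 = 5.0206.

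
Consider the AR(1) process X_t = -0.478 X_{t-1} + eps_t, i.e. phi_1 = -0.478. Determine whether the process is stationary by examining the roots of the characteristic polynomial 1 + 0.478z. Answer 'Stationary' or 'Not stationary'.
\text{Stationary}

The AR(p) characteristic polynomial is P(z) = 1 + 0.478z.
Stationarity requires all roots to lie outside the unit circle, i.e. |z| > 1 for every root.
This is linear in z: 1 + (0.478) z = 0  =>  z = -1/(0.478) = -2.09205,  |z| = 2.09205.
Moduli of all roots: 2.0921.
All moduli strictly greater than 1? Yes.
Verdict: Stationary.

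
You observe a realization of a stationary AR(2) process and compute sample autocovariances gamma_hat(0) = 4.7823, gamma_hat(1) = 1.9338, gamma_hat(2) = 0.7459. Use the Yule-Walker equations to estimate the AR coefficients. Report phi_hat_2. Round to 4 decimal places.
\hat\phi_{2} = -0.0090

The Yule-Walker equations for an AR(p) process read, in matrix form,
  Gamma_p phi = r_p,   with   (Gamma_p)_{ij} = gamma(|i - j|),
                       (r_p)_i = gamma(i),   i,j = 1..p.
Substitute the sample gammas (Toeplitz matrix and right-hand side of size 2):
  Gamma_p = [[4.7823, 1.9338], [1.9338, 4.7823]]
  r_p     = [1.9338, 0.7459]
Written out:
  4.7823 phi_1 + 1.9338 phi_2 = 1.9338
  1.9338 phi_1 + 4.7823 phi_2 = 0.7459
Solve by Cramer's rule:
  det = gamma(0)^2 - gamma(1)^2 = (4.7823)^2 - (1.9338)^2 = 22.87039329 - 3.73958244 = 19.13081085
  phi_hat_1 = [gamma(1) gamma(0) - gamma(1) gamma(2)] / det = [(1.9338)(4.7823) - (1.9338)(0.7459)] / 19.13081085 = 7.80559032 / 19.13081085 = 0.408
  phi_hat_2 = [gamma(0) gamma(2) - gamma(1)^2] / det = [(4.7823)(0.7459) - (1.9338)^2] / 19.13081085 = -0.17246487 / 19.13081085 = -0.009
So phi_hat = [0.4080, -0.0090].
Therefore phi_hat_2 = -0.0090.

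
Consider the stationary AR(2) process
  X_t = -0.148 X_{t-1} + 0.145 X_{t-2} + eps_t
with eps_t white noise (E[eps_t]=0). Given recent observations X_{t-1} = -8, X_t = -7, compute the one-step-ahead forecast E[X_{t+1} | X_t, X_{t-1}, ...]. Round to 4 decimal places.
E[X_{t+1} \mid \mathcal F_t] = -0.1240

For an AR(p) model X_t = c + sum_i phi_i X_{t-i} + eps_t, the
one-step-ahead conditional mean is
  E[X_{t+1} | X_t, ...] = c + sum_i phi_i X_{t+1-i}.
Substitute known values:
  E[X_{t+1} | ...] = (-0.148) * (-7) + (0.145) * (-8)
                   = -0.1240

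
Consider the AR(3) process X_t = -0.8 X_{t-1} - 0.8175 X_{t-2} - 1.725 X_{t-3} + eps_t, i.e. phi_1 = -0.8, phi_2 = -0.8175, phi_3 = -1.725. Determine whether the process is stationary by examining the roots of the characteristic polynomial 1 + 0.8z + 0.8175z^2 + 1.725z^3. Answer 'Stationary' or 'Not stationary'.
\text{Not stationary}

The AR(p) characteristic polynomial is P(z) = 1 + 0.8z + 0.8175z^2 + 1.725z^3.
Stationarity requires all roots to lie outside the unit circle, i.e. |z| > 1 for every root.
Degree 3: look for a simple real root z0 first, then factor out (1 - z/z0) and solve the remaining quadratic.
Testing z0 = -0.8: P(-0.8) = 1 + (0.8)(-0.8) + (0.8175)(-0.8)^2 + (1.725)(-0.8)^3
  = 1 + (-0.64) + (0.5232) + (-0.8832) = 0.  So z_0 = -0.8 is a root, |z_0| = 0.8.
Divide out the factor (1 + 1.25 z) = (1 - z/z0) (since 1/z0 = -1.25):
  P(z) = (1 + 1.25 z)(1 + (-0.45) z + (1.38) z^2)
  [check: z-coef -0.45 - (-1.25) = 0.8; z^2-coef 1.38 - (-1.25)(-0.45) = 0.8175; z^3-coef -(-1.25)(1.38) = 1.725.]
Remaining roots from the quadratic factor 1 + (-0.45) z + (1.38) z^2:
  Set 1 + (-0.45) z + (1.38) z^2 = 0, i.e. a z^2 + b z + c = 0 with a = 1.38, b = -0.45, c = 1.
  Discriminant D = b^2 - 4ac = (-0.45)^2 - 4*(1.38)*1 = 0.2025 - (5.52) = -5.3175.
  D < 0, so the roots are the complex-conjugate pair z = (-b +/- i sqrt(-D)) / (2a) = 0.163 +/- 0.8355i.
  For a conjugate pair |z|^2 = z * conj(z) = (product of roots) = c/a = 1/(1.38) = 0.724638, so |z| = sqrt(0.724638) = 0.8513 for both roots.
Moduli of all roots: 0.8000, 0.8513, 0.8513.
All moduli strictly greater than 1? No.
Verdict: Not stationary.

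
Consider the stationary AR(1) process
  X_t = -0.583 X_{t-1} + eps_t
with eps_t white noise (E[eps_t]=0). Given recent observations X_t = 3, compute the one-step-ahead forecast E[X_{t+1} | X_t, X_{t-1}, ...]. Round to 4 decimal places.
E[X_{t+1} \mid \mathcal F_t] = -1.7490

For an AR(p) model X_t = c + sum_i phi_i X_{t-i} + eps_t, the
one-step-ahead conditional mean is
  E[X_{t+1} | X_t, ...] = c + sum_i phi_i X_{t+1-i}.
Substitute known values:
  E[X_{t+1} | ...] = (-0.583) * (3)
                   = -1.7490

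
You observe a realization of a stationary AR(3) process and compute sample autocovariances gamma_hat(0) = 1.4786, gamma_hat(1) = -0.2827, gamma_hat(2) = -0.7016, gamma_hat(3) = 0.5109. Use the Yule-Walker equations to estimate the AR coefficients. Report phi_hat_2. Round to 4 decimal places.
\hat\phi_{2} = -0.4860

The Yule-Walker equations for an AR(p) process read, in matrix form,
  Gamma_p phi = r_p,   with   (Gamma_p)_{ij} = gamma(|i - j|),
                       (r_p)_i = gamma(i),   i,j = 1..p.
Substitute the sample gammas (Toeplitz matrix and right-hand side of size 3):
  Gamma_p = [[1.4786, -0.2827, -0.7016], [-0.2827, 1.4786, -0.2827], [-0.7016, -0.2827, 1.4786]]
  r_p     = [-0.2827, -0.7016, 0.5109]
Written out (R1..R3):
  (R1) 1.4786 phi_1 - 0.2827 phi_2 - 0.7016 phi_3 = -0.2827
  (R2) -0.2827 phi_1 + 1.4786 phi_2 - 0.2827 phi_3 = -0.7016
  (R3) -0.7016 phi_1 - 0.2827 phi_2 + 1.4786 phi_3 = 0.5109
Gaussian elimination:
  R2 <- R2 - (-0.2827/1.4786) R1 = R2 - (-0.191194) R1:  1.424549 phi_2 - 0.416842 phi_3 = -0.755651
  R3 <- R3 - (-0.7016/1.4786) R1 = R3 - (-0.474503) R1:  -0.416842 phi_2 + 1.145689 phi_3 = 0.376758
  R3 <- R3 - (-0.416842/1.424549) R2 = R3 - (-0.292613) R2:  1.023715 phi_3 = 0.155645
Back-substitution:
  phi_hat_3 = 0.155645 / 1.023715 = 0.152039
  phi_hat_2 = (-0.755651 - (-0.416842)(0.152039)) / 1.424549 = -0.48596
  phi_hat_1 = (-0.2827 - (-0.2827)(-0.48596) - (-0.7016)(0.152039)) / 1.4786 = -0.211964
So phi_hat = [-0.2120, -0.4860, 0.1520].
Therefore phi_hat_2 = -0.4860.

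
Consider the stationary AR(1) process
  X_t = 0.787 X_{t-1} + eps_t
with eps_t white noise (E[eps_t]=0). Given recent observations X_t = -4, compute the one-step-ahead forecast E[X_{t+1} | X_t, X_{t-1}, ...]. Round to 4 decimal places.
E[X_{t+1} \mid \mathcal F_t] = -3.1480

For an AR(p) model X_t = c + sum_i phi_i X_{t-i} + eps_t, the
one-step-ahead conditional mean is
  E[X_{t+1} | X_t, ...] = c + sum_i phi_i X_{t+1-i}.
Substitute known values:
  E[X_{t+1} | ...] = (0.787) * (-4)
                   = -3.1480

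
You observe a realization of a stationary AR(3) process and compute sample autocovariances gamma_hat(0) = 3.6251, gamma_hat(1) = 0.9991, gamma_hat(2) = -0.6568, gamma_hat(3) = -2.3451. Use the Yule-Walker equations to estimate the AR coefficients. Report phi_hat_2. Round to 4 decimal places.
\hat\phi_{2} = -0.0690

The Yule-Walker equations for an AR(p) process read, in matrix form,
  Gamma_p phi = r_p,   with   (Gamma_p)_{ij} = gamma(|i - j|),
                       (r_p)_i = gamma(i),   i,j = 1..p.
Substitute the sample gammas (Toeplitz matrix and right-hand side of size 3):
  Gamma_p = [[3.6251, 0.9991, -0.6568], [0.9991, 3.6251, 0.9991], [-0.6568, 0.9991, 3.6251]]
  r_p     = [0.9991, -0.6568, -2.3451]
Written out (R1..R3):
  (R1) 3.6251 phi_1 + 0.9991 phi_2 - 0.6568 phi_3 = 0.9991
  (R2) 0.9991 phi_1 + 3.6251 phi_2 + 0.9991 phi_3 = -0.6568
  (R3) -0.6568 phi_1 + 0.9991 phi_2 + 3.6251 phi_3 = -2.3451
Gaussian elimination:
  R2 <- R2 - (0.9991/3.6251) R1 = R2 - (0.275606) R1:  3.349742 phi_2 + 1.180118 phi_3 = -0.932158
  R3 <- R3 - (-0.6568/3.6251) R1 = R3 - (-0.181181) R1:  1.180118 phi_2 + 3.5061 phi_3 = -2.164082
  R3 <- R3 - (1.180118/3.349742) R2 = R3 - (0.352301) R2:  3.090343 phi_3 = -1.835681
Back-substitution:
  phi_hat_3 = -1.835681 / 3.090343 = -0.594006
  phi_hat_2 = (-0.932158 - (1.180118)(-0.594006)) / 3.349742 = -0.069009
  phi_hat_1 = (0.9991 - (0.9991)(-0.069009) - (-0.6568)(-0.594006)) / 3.6251 = 0.187003
So phi_hat = [0.1870, -0.0690, -0.5940].
Therefore phi_hat_2 = -0.0690.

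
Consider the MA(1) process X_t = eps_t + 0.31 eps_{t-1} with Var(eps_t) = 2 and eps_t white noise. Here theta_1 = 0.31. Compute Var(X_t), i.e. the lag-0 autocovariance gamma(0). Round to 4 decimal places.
\gamma(0) = 2.1922

For an MA(q) process X_t = eps_t + sum_i theta_i eps_{t-i} with
Var(eps_t) = sigma^2, the variance is
  gamma(0) = sigma^2 * (1 + sum_i theta_i^2).
  sum_i theta_i^2 = (0.31)^2 = 0.0961.
  gamma(0) = 2 * (1 + 0.0961) = 2 * 1.0961 = 2.1922.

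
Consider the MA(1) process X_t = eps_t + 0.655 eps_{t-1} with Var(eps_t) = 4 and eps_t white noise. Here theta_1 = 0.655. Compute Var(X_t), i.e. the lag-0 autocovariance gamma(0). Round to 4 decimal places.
\gamma(0) = 5.7161

For an MA(q) process X_t = eps_t + sum_i theta_i eps_{t-i} with
Var(eps_t) = sigma^2, the variance is
  gamma(0) = sigma^2 * (1 + sum_i theta_i^2).
  sum_i theta_i^2 = (0.655)^2 = 0.429025.
  gamma(0) = 4 * (1 + 0.429025) = 4 * 1.429025 = 5.7161.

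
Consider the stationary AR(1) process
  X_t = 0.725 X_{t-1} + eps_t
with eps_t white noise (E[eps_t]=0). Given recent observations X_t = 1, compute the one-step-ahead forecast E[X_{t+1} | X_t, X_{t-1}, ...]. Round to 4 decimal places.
E[X_{t+1} \mid \mathcal F_t] = 0.7250

For an AR(p) model X_t = c + sum_i phi_i X_{t-i} + eps_t, the
one-step-ahead conditional mean is
  E[X_{t+1} | X_t, ...] = c + sum_i phi_i X_{t+1-i}.
Substitute known values:
  E[X_{t+1} | ...] = (0.725) * (1)
                   = 0.7250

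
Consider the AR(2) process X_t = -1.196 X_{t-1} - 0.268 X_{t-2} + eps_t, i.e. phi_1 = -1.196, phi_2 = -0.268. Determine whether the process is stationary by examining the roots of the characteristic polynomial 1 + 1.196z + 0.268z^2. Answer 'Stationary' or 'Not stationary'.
\text{Stationary}

The AR(p) characteristic polynomial is P(z) = 1 + 1.196z + 0.268z^2.
Stationarity requires all roots to lie outside the unit circle, i.e. |z| > 1 for every root.
Set 1 + (1.196) z + (0.268) z^2 = 0, i.e. a z^2 + b z + c = 0 with a = 0.268, b = 1.196, c = 1.
Discriminant D = b^2 - 4ac = (1.196)^2 - 4*(0.268)*1 = 1.430416 - (1.072) = 0.358416.
D >= 0, so the roots are real: z = (-b +/- sqrt(D)) / (2a) = (-1.196 +/- 0.598679) / (0.536).
  z_1 = (-1.196 + 0.598679) / (0.536) = -1.1144,   |z_1| = 1.1144.
  z_2 = (-1.196 - 0.598679) / (0.536) = -3.3483,   |z_2| = 3.3483.
Moduli of all roots: 1.1144, 3.3483.
All moduli strictly greater than 1? Yes.
Verdict: Stationary.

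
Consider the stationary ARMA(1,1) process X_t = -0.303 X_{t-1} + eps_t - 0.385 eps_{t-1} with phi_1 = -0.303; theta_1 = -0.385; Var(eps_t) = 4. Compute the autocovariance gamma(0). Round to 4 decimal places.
\gamma(0) = 6.0848

Multiply the model equation by X_{t-k} and take expectations. With theta_0 = psi_0 = 1 and psi_j the MA(infinity) weights, this gives
  gamma(k) - sum_i phi_i gamma(k-i) = c_k,
  c_k = sigma^2 * sum_{j=k..q} theta_j psi_{j-k}   (c_k = 0 for k > q),
using gamma(-m) = gamma(m).
psi-weights needed (psi_j = theta_j + sum_i phi_i psi_{j-i}):
  psi_1 = theta_1 + phi_1 = -0.385 + (-0.303) = -0.688
Right-hand sides:
  c_0 = sigma^2 (1 + theta_1 psi_1) = 4 * (1 + (-0.385)(-0.688)) = 4 * 1.26488 = 5.05952
  c_1 = sigma^2 theta_1 = 4 * (-0.385) = -1.54
  c_2 = 0
Equations for k = 0 and k = 1 (AR order 1):
  gamma(0) = phi_1 gamma(1) + c_0
  gamma(1) = phi_1 gamma(0) + c_1
Substituting the second into the first: gamma(0) (1 - phi_1^2) = c_0 + phi_1 c_1, so
  gamma(0) = (c_0 + phi_1 c_1) / (1 - phi_1^2) = (5.05952 + (-0.303)(-1.54)) / (1 - (-0.303)^2) = 5.52614 / 0.908191 = 6.084777.
Therefore gamma(0) = 6.0848 (to 4 decimal places).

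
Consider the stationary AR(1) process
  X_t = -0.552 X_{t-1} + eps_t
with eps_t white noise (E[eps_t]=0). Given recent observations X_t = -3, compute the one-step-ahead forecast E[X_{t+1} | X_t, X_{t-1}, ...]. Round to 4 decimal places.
E[X_{t+1} \mid \mathcal F_t] = 1.6560

For an AR(p) model X_t = c + sum_i phi_i X_{t-i} + eps_t, the
one-step-ahead conditional mean is
  E[X_{t+1} | X_t, ...] = c + sum_i phi_i X_{t+1-i}.
Substitute known values:
  E[X_{t+1} | ...] = (-0.552) * (-3)
                   = 1.6560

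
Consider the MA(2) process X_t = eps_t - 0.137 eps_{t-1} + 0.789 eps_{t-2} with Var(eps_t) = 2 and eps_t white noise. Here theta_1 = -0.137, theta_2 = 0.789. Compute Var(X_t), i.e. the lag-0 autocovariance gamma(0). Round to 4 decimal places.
\gamma(0) = 3.2826

For an MA(q) process X_t = eps_t + sum_i theta_i eps_{t-i} with
Var(eps_t) = sigma^2, the variance is
  gamma(0) = sigma^2 * (1 + sum_i theta_i^2).
  sum_i theta_i^2 = (-0.137)^2 + (0.789)^2 = 0.018769 + 0.622521 = 0.64129.
  gamma(0) = 2 * (1 + 0.64129) = 2 * 1.64129 = 3.28258, which rounds to 3.2826.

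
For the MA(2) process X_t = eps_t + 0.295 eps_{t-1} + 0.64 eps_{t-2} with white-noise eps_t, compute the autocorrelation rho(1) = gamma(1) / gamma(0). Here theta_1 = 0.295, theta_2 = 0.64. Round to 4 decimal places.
\rho(1) = 0.3233

For an MA(q) process with theta_0 = 1, the autocovariance is
  gamma(k) = sigma^2 * sum_{i=0..q-k} theta_i * theta_{i+k},
and rho(k) = gamma(k) / gamma(0). Sigma^2 cancels.
  numerator   = (1)*(0.295) + (0.295)*(0.64) = 0.4838.
  denominator = (1)^2 + (0.295)^2 + (0.64)^2 = 1.496625.
  rho(1) = 0.4838 / 1.496625 = 0.3233.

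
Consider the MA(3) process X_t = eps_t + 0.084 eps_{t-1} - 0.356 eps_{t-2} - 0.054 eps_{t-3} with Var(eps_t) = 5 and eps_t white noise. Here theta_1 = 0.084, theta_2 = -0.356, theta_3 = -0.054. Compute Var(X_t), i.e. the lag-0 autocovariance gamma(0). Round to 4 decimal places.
\gamma(0) = 5.6835

For an MA(q) process X_t = eps_t + sum_i theta_i eps_{t-i} with
Var(eps_t) = sigma^2, the variance is
  gamma(0) = sigma^2 * (1 + sum_i theta_i^2).
  sum_i theta_i^2 = (0.084)^2 + (-0.356)^2 + (-0.054)^2 = 0.007056 + 0.126736 + 0.002916 = 0.136708.
  gamma(0) = 5 * (1 + 0.136708) = 5 * 1.136708 = 5.68354, which rounds to 5.6835.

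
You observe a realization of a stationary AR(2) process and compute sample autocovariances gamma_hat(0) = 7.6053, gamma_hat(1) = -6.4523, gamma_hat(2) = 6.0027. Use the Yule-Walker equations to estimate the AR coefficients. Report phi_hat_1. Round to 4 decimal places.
\hat\phi_{1} = -0.6380

The Yule-Walker equations for an AR(p) process read, in matrix form,
  Gamma_p phi = r_p,   with   (Gamma_p)_{ij} = gamma(|i - j|),
                       (r_p)_i = gamma(i),   i,j = 1..p.
Substitute the sample gammas (Toeplitz matrix and right-hand side of size 2):
  Gamma_p = [[7.6053, -6.4523], [-6.4523, 7.6053]]
  r_p     = [-6.4523, 6.0027]
Written out:
  7.6053 phi_1 - 6.4523 phi_2 = -6.4523
  -6.4523 phi_1 + 7.6053 phi_2 = 6.0027
Solve by Cramer's rule:
  det = gamma(0)^2 - gamma(1)^2 = (7.6053)^2 - (-6.4523)^2 = 57.84058809 - 41.63217529 = 16.2084128
  phi_hat_1 = [gamma(1) gamma(0) - gamma(1) gamma(2)] / det = [(-6.4523)(7.6053) - (-6.4523)(6.0027)] / 16.2084128 = -10.34045598 / 16.2084128 = -0.638
  phi_hat_2 = [gamma(0) gamma(2) - gamma(1)^2] / det = [(7.6053)(6.0027) - (-6.4523)^2] / 16.2084128 = 4.02015902 / 16.2084128 = 0.248
So phi_hat = [-0.6380, 0.2480].
Therefore phi_hat_1 = -0.6380.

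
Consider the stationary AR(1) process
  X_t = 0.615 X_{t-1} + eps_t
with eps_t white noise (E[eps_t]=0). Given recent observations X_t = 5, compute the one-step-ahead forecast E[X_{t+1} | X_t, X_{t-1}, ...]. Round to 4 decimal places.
E[X_{t+1} \mid \mathcal F_t] = 3.0750

For an AR(p) model X_t = c + sum_i phi_i X_{t-i} + eps_t, the
one-step-ahead conditional mean is
  E[X_{t+1} | X_t, ...] = c + sum_i phi_i X_{t+1-i}.
Substitute known values:
  E[X_{t+1} | ...] = (0.615) * (5)
                   = 3.0750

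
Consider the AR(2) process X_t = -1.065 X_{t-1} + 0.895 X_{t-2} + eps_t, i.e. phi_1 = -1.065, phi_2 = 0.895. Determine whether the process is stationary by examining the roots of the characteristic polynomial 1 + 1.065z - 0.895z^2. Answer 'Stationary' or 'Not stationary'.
\text{Not stationary}

The AR(p) characteristic polynomial is P(z) = 1 + 1.065z - 0.895z^2.
Stationarity requires all roots to lie outside the unit circle, i.e. |z| > 1 for every root.
Set 1 + (1.065) z + (-0.895) z^2 = 0, i.e. a z^2 + b z + c = 0 with a = -0.895, b = 1.065, c = 1.
Discriminant D = b^2 - 4ac = (1.065)^2 - 4*(-0.895)*1 = 1.134225 - (-3.58) = 4.714225.
D >= 0, so the roots are real: z = (-b +/- sqrt(D)) / (2a) = (-1.065 +/- 2.171227) / (-1.79).
  z_1 = (-1.065 + 2.171227) / (-1.79) = -0.618,   |z_1| = 0.618.
  z_2 = (-1.065 - 2.171227) / (-1.79) = 1.8079,   |z_2| = 1.8079.
Moduli of all roots: 0.6180, 1.8079.
All moduli strictly greater than 1? No.
Verdict: Not stationary.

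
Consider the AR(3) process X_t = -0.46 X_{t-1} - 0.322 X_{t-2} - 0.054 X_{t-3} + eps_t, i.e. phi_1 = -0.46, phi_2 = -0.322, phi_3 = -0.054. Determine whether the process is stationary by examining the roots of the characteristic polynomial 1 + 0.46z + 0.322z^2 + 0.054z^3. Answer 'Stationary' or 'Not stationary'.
\text{Stationary}

The AR(p) characteristic polynomial is P(z) = 1 + 0.46z + 0.322z^2 + 0.054z^3.
Stationarity requires all roots to lie outside the unit circle, i.e. |z| > 1 for every root.
Degree 3: look for a simple real root z0 first, then factor out (1 - z/z0) and solve the remaining quadratic.
Testing z0 = -5: P(-5) = 1 + (0.46)(-5) + (0.322)(-5)^2 + (0.054)(-5)^3
  = 1 + (-2.3) + (8.05) + (-6.75) = 0.  So z_0 = -5 is a root, |z_0| = 5.
Divide out the factor (1 + 0.2 z) = (1 - z/z0) (since 1/z0 = -0.2):
  P(z) = (1 + 0.2 z)(1 + (0.26) z + (0.27) z^2)
  [check: z-coef 0.26 - (-0.2) = 0.46; z^2-coef 0.27 - (-0.2)(0.26) = 0.322; z^3-coef -(-0.2)(0.27) = 0.054.]
Remaining roots from the quadratic factor 1 + (0.26) z + (0.27) z^2:
  Set 1 + (0.26) z + (0.27) z^2 = 0, i.e. a z^2 + b z + c = 0 with a = 0.27, b = 0.26, c = 1.
  Discriminant D = b^2 - 4ac = (0.26)^2 - 4*(0.27)*1 = 0.0676 - (1.08) = -1.0124.
  D < 0, so the roots are the complex-conjugate pair z = (-b +/- i sqrt(-D)) / (2a) = -0.4815 +/- 1.8633i.
  For a conjugate pair |z|^2 = z * conj(z) = (product of roots) = c/a = 1/(0.27) = 3.703704, so |z| = sqrt(3.703704) = 1.9245 for both roots.
Moduli of all roots: 5.0000, 1.9245, 1.9245.
All moduli strictly greater than 1? Yes.
Verdict: Stationary.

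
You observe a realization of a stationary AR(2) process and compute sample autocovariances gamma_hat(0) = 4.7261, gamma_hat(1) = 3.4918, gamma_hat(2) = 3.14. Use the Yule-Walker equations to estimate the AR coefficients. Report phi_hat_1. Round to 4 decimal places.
\hat\phi_{1} = 0.5460

The Yule-Walker equations for an AR(p) process read, in matrix form,
  Gamma_p phi = r_p,   with   (Gamma_p)_{ij} = gamma(|i - j|),
                       (r_p)_i = gamma(i),   i,j = 1..p.
Substitute the sample gammas (Toeplitz matrix and right-hand side of size 2):
  Gamma_p = [[4.7261, 3.4918], [3.4918, 4.7261]]
  r_p     = [3.4918, 3.14]
Written out:
  4.7261 phi_1 + 3.4918 phi_2 = 3.4918
  3.4918 phi_1 + 4.7261 phi_2 = 3.14
Solve by Cramer's rule:
  det = gamma(0)^2 - gamma(1)^2 = (4.7261)^2 - (3.4918)^2 = 22.33602121 - 12.19266724 = 10.14335397
  phi_hat_1 = [gamma(1) gamma(0) - gamma(1) gamma(2)] / det = [(3.4918)(4.7261) - (3.4918)(3.14)] / 10.14335397 = 5.53834398 / 10.14335397 = 0.546
  phi_hat_2 = [gamma(0) gamma(2) - gamma(1)^2] / det = [(4.7261)(3.14) - (3.4918)^2] / 10.14335397 = 2.64728676 / 10.14335397 = 0.261
So phi_hat = [0.5460, 0.2610].
Therefore phi_hat_1 = 0.5460.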